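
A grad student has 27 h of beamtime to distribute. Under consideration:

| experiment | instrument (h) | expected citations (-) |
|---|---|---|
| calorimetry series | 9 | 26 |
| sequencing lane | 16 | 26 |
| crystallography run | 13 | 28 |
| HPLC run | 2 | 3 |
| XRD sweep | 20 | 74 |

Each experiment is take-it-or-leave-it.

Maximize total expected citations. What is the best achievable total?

77

By expected citations per h: XRD sweep 3.70, calorimetry series 2.89, crystallography run 2.15, sequencing lane 1.62 lead.
Best packing: HPLC run + XRD sweep — 22 h, 77 total.
Next best is XRD sweep at 74 (20 h) — short by 3.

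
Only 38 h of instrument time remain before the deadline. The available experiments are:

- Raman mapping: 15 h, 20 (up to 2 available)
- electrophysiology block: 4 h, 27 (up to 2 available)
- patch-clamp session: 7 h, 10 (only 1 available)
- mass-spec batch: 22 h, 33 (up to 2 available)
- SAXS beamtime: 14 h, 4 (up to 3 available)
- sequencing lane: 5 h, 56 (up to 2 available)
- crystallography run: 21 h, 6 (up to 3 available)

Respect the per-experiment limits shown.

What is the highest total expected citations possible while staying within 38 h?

By expected citations per h: sequencing lane 11.20, electrophysiology block 6.75, mass-spec batch 1.50, patch-clamp session 1.43 lead.
Greedy by ratio would take 2×electrophysiology block + patch-clamp session + 2×sequencing lane: 25 h used, total 176.
Dropping patch-clamp session frees 7 h; slotting in Raman mapping (15 h) lifts the total to 186 at 33 h.

186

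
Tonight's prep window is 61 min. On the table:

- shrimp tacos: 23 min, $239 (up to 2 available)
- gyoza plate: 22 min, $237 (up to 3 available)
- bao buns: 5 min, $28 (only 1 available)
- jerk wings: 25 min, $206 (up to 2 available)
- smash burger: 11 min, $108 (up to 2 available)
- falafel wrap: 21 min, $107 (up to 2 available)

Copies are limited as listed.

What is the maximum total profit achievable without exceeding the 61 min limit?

612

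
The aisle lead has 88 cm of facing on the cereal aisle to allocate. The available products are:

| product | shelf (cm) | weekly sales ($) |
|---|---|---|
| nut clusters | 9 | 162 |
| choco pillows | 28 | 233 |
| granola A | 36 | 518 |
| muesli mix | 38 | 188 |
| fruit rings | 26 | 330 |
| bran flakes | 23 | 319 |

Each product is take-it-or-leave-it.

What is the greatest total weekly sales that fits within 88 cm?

Taking the top-ratio products first gives nut clusters + granola A + bran flakes for 999 (68 cm).
Replace nut clusters with fruit rings: the trade gains 168 net, giving 1167 at 85 cm.
No other feasible combination exceeds 1167.

1167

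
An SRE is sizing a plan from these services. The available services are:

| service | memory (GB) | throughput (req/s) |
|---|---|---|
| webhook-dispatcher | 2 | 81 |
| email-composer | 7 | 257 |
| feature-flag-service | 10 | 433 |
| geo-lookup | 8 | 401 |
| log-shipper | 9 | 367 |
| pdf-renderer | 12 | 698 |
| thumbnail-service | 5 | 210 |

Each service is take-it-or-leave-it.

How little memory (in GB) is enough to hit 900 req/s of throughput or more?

17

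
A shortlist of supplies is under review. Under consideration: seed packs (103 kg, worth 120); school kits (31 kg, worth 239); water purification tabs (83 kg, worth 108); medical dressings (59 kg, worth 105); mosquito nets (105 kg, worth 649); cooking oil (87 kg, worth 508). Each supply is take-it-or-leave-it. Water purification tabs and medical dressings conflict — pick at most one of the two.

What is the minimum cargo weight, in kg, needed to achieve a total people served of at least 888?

136

Minimise kg subject to total people served ≥ 888.
Taking school kits + mosquito nets gives 888 (≥ 888) for 136 kg.
No combination under 136 kg hits 888.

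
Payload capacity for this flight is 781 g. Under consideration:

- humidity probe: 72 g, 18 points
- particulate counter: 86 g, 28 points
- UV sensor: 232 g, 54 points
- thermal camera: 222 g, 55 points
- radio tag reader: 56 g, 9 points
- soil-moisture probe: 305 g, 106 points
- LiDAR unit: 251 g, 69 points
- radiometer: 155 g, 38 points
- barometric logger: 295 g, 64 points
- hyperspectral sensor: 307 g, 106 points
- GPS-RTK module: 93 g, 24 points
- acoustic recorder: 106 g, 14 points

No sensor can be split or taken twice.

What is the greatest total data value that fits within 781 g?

Ranking by ratio (data value/g): soil-moisture probe 0.35, hyperspectral sensor 0.35, particulate counter 0.33.
The ratio ordering already packs tightly: humidity probe + particulate counter + soil-moisture probe + hyperspectral sensor, 770 g, 258.
Next best is humidity probe + soil-moisture probe + hyperspectral sensor + GPS-RTK module at 254 (777 g) — short by 4.

258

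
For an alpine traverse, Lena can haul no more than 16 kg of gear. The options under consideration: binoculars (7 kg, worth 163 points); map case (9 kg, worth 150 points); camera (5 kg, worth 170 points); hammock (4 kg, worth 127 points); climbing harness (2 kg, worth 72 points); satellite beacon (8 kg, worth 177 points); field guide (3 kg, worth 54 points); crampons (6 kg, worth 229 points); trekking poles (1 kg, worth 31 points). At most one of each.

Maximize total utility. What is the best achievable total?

557

By utility per kg: crampons 38.17, climbing harness 36.00, camera 34.00 lead.
A density-first pass picks camera + climbing harness + crampons + trekking poles — 502 at 14 kg.
Replace climbing harness with hammock: the trade gains 55 net, giving 557 at 16 kg.
The closest alternative, camera + hammock + crampons, reaches only 526.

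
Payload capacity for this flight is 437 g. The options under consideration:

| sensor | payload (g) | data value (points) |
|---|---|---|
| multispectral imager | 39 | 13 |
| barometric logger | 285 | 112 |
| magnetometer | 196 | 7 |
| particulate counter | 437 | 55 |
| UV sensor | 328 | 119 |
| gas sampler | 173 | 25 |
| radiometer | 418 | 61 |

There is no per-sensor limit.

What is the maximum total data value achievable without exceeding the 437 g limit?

151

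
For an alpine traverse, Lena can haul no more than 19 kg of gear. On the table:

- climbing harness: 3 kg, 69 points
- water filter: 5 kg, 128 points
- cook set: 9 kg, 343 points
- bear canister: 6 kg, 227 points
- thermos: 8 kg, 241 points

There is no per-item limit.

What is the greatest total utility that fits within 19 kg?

686

By utility per kg: cook set 38.11, bear canister 37.83, thermos 30.12 lead.
The ratio ordering already packs tightly: 2×cook set, 18 kg, 686.
Nothing else within 19 kg beats 686.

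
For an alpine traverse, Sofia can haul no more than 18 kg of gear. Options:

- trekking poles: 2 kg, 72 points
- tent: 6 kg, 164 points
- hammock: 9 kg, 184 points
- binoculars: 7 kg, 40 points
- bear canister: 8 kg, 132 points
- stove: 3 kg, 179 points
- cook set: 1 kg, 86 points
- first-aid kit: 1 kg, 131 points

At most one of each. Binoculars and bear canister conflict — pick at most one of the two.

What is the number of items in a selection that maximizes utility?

5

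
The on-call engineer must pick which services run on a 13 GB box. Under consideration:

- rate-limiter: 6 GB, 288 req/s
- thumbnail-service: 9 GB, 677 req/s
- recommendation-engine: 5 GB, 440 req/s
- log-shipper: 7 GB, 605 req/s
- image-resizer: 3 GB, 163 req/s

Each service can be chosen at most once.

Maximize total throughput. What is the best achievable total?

Ranking by ratio (throughput/GB): recommendation-engine 88.00, log-shipper 86.43, thumbnail-service 75.22.
The ratio ordering already packs tightly: recommendation-engine + log-shipper, 12 GB, 1045.
No other feasible combination exceeds 1045.

1045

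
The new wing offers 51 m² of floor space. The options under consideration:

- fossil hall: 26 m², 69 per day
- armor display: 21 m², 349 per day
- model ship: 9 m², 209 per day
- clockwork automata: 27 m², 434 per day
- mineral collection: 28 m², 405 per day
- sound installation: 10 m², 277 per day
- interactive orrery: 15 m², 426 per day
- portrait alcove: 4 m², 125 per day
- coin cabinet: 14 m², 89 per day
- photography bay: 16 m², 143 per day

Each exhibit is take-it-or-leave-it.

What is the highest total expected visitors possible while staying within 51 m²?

1177

Density check — portrait alcove 31.25, interactive orrery 28.40, sound installation 27.70 are the best per m².
Filling by ratio: model ship + sound installation + interactive orrery + portrait alcove for 1037, with 13 m² left unused.
Replace model ship with armor display: the trade gains 140 net, giving 1177 at 50 m².
The closest alternative, armor display + model ship + interactive orrery + portrait alcove, reaches only 1109.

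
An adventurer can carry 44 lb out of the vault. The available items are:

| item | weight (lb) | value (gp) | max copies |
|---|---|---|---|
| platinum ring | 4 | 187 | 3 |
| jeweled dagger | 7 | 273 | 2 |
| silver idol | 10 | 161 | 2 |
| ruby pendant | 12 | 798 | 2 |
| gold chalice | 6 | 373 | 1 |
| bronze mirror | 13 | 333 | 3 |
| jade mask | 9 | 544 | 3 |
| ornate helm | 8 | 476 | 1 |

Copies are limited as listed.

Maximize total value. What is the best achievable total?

Greedy by ratio would take platinum ring + 2×ruby pendant + gold chalice + jade mask: 43 lb used, total 2700.
Replace platinum ring and ruby pendant with jade mask + ornate helm: the trade gains 35 net, giving 2735 at 44 lb.

2735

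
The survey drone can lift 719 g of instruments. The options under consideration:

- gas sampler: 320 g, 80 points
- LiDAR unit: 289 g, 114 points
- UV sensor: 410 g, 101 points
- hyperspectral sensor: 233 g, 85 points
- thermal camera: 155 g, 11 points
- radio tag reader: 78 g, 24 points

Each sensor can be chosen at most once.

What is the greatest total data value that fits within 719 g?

223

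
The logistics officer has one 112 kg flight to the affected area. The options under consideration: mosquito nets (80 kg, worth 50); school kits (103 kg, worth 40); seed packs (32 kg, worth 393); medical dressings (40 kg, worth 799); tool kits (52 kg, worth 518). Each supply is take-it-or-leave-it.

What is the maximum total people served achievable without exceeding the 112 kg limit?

1317

Density check — medical dressings 19.98, seed packs 12.28, tool kits 9.96 are the best per kg.
Greedy by ratio would take seed packs + medical dressings: 72 kg used, total 1192.
Replace seed packs with tool kits: the trade gains 125 net, giving 1317 at 92 kg.
Runner-up seed packs + medical dressings tops out at 1192.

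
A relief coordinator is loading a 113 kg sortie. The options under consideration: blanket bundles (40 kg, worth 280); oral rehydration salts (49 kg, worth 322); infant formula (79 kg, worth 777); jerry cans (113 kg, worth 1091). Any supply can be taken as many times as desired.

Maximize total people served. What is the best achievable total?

Filling by ratio: infant formula for 777, with 34 kg left unused.
Replace infant formula with jerry cans: the trade gains 314 net, giving 1091 at 113 kg.
Every other selection either busts 113 kg or fails to beat 1091.

1091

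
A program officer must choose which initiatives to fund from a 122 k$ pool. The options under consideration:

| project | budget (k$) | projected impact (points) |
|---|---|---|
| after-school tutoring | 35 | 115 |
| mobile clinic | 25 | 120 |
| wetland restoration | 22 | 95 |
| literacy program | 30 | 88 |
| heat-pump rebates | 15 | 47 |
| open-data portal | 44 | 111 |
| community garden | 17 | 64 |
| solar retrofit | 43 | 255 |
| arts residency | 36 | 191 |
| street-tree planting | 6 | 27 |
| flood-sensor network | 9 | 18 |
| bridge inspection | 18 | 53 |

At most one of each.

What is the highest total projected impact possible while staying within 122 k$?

A density-first pass picks mobile clinic + solar retrofit + arts residency + street-tree planting + flood-sensor network — 611 at 119 k$.
Dropping street-tree planting and flood-sensor network frees 15 k$; slotting in community garden (17 k$) lifts the total to 630 at 121 k$.

630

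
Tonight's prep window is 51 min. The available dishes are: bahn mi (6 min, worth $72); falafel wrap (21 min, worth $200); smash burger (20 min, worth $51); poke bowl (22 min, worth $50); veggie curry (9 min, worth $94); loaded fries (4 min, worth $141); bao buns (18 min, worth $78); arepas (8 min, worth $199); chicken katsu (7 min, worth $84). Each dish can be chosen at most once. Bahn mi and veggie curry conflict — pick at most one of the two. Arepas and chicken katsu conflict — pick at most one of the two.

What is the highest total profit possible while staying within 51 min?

634

Falafel wrap + veggie curry + loaded fries + arepas uses 42 of the 51 min and totals 634.
Next best is falafel wrap + loaded fries + bao buns + arepas at 618 (51 min) — short by 16.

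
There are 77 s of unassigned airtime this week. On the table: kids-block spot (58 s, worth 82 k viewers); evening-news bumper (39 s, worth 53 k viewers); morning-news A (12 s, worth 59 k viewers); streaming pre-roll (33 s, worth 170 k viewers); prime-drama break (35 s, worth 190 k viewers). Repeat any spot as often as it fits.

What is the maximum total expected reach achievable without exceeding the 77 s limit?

Best packing: 2×prime-drama break — 70 s, 380 total.
The spare 7 s is too small for any remaining spot, and no exchange beats 380.

380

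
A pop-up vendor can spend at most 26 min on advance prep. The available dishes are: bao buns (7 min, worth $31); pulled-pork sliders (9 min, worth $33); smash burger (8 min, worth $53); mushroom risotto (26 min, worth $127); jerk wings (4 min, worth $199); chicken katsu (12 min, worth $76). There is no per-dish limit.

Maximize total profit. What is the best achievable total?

1194

Ranking by ratio (profit/min): jerk wings 49.75, smash burger 6.62, chicken katsu 6.33.
Taking 6×jerk wings: 24 min used, 1194 in profit.
Nothing else within 26 min beats 1194.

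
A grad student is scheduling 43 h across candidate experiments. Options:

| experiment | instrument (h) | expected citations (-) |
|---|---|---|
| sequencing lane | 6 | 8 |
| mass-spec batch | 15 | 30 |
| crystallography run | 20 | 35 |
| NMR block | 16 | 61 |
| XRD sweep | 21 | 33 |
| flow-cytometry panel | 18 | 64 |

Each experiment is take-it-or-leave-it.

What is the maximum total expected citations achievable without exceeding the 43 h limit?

133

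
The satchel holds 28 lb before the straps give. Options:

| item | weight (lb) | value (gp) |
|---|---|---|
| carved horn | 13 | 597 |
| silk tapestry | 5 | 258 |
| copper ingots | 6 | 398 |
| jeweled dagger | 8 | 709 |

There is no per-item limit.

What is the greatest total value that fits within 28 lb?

2214

Ranking by ratio (value/lb): jeweled dagger 88.62, copper ingots 66.33, silk tapestry 51.60, carved horn 45.92.
The ratio heuristic lands on 3×jeweled dagger (2127) but leaves 4 lb idle.
Replace jeweled dagger with 2×copper ingots: the trade gains 87 net, giving 2214 at 28 lb.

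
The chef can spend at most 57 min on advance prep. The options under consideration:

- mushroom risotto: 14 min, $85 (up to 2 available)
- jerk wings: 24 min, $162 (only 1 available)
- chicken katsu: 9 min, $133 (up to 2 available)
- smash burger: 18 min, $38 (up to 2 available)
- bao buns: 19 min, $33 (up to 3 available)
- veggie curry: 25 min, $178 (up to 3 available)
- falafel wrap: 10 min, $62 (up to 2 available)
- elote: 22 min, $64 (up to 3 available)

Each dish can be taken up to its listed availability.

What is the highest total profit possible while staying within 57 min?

529

The ratio heuristic lands on 2×chicken katsu + veggie curry + falafel wrap (506) but leaves 4 min idle.
Dropping falafel wrap frees 10 min; slotting in mushroom risotto (14 min) lifts the total to 529 at 57 min.
That's the maximum — no swap from here does better than 529.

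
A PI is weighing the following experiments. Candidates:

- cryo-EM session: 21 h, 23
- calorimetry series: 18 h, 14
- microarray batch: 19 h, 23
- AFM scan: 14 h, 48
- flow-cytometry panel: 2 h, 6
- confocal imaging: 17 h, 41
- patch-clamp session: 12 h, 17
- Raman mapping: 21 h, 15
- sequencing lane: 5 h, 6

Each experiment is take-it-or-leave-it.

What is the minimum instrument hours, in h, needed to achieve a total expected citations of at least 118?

50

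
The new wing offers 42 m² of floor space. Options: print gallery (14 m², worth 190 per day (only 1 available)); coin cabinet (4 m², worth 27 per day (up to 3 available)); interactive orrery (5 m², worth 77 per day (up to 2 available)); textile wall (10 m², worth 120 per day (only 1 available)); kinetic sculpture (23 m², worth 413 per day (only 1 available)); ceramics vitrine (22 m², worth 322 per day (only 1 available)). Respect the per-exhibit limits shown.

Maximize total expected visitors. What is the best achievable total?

The ratio heuristic lands on 2×coin cabinet + 2×interactive orrery + kinetic sculpture (621) but leaves 1 m² idle.
Dropping 2×coin cabinet and interactive orrery frees 13 m²; slotting in print gallery (14 m²) lifts the total to 680 at 42 m².

680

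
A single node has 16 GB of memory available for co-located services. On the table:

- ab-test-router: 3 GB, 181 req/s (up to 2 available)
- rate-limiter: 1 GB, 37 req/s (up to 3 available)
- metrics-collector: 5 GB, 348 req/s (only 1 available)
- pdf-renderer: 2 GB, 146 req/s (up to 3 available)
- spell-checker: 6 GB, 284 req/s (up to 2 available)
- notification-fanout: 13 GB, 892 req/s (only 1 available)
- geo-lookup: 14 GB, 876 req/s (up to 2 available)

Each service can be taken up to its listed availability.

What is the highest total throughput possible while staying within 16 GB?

Density check — pdf-renderer 73.00, metrics-collector 69.60, notification-fanout 68.62, geo-lookup 62.57 are the best per GB.
A density-first pass picks ab-test-router + 2×rate-limiter + metrics-collector + 3×pdf-renderer — 1041 at 16 GB.
A better packing is rate-limiter + pdf-renderer + notification-fanout: 16 GB, total 1075.
Nothing else within 16 GB beats 1075.

1075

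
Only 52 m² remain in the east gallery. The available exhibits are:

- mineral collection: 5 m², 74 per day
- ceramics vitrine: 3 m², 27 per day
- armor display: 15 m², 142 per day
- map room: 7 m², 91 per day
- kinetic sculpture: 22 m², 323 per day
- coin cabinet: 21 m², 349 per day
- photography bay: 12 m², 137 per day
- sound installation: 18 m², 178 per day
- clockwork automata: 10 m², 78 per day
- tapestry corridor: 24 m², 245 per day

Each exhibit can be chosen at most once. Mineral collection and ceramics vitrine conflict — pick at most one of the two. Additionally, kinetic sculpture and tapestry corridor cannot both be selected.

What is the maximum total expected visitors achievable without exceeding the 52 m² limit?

763

Density check — coin cabinet 16.62, mineral collection 14.80, kinetic sculpture 14.68, map room 13.00 are the best per m².
Taking map room + kinetic sculpture + coin cabinet: 50 m² used, 763 in expected visitors.
Next best is mineral collection + kinetic sculpture + coin cabinet at 746 (48 m²) — short by 17.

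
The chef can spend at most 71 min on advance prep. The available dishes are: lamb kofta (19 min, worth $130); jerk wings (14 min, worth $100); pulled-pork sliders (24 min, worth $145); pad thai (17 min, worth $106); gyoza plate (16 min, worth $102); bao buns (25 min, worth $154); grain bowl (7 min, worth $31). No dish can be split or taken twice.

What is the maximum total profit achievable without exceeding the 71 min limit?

453

Filling by ratio: lamb kofta + jerk wings + pad thai + gyoza plate for 438, with 5 min left unused.
Replace lamb kofta with pulled-pork sliders: the trade gains 15 net, giving 453 at 71 min.
Runner-up lamb kofta + jerk wings + pad thai + gyoza plate tops out at 438.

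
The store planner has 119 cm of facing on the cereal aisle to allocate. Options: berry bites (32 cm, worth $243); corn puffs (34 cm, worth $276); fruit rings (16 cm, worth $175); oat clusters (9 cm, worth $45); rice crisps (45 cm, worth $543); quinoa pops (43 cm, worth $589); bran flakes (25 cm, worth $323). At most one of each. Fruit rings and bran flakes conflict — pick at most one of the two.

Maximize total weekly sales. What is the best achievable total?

1455

Best packing: rice crisps + quinoa pops + bran flakes — 113 cm, 1455 total.
An exhaustive check of the 128 subsets confirms 1455.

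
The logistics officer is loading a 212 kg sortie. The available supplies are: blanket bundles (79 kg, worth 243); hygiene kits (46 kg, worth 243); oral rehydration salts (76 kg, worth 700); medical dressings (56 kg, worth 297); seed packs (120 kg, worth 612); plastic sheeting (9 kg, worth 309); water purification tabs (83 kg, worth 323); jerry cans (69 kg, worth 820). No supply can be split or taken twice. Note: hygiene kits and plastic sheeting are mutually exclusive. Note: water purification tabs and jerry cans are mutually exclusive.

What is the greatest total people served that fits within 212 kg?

2126

Taking oral rehydration salts + medical dressings + plastic sheeting + jerry cans: 210 kg used, 2126 in people served.
That's the maximum — no feasible swap from here does better than 2126.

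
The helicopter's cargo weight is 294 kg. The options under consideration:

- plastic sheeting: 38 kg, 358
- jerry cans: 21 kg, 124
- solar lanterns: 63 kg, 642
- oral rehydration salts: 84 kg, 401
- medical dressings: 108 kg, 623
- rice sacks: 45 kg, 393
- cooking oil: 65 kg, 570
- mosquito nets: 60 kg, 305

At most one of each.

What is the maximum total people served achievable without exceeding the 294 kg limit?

2392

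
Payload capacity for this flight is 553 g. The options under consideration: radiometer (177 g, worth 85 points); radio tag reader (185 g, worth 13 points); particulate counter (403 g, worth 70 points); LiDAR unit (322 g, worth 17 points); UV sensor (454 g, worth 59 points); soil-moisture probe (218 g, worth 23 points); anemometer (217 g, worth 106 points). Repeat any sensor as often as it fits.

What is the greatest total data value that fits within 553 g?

A density-first pass picks 2×anemometer — 212 at 434 g.
The 434 g tied up in 2×anemometer is better spent on 3×radiometer — total rises to 255 (531 g).
Nothing else within 553 g beats 255.

255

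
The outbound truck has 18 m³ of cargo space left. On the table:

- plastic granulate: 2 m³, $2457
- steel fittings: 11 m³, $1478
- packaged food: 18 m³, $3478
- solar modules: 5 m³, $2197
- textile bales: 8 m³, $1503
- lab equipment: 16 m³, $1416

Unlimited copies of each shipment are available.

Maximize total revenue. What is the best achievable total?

22113

Best packing: 9×plastic granulate — 18 m³, 22113 total.
That's the maximum — no swap from here does better than 22113.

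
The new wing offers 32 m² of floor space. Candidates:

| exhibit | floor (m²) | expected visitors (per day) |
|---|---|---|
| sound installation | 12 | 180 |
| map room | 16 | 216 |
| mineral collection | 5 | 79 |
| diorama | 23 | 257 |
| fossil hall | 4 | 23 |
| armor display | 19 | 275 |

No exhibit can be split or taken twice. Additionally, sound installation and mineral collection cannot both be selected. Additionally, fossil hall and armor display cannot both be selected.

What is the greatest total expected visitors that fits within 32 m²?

Sound installation + armor display uses 31 of the 32 m² and totals 455.

455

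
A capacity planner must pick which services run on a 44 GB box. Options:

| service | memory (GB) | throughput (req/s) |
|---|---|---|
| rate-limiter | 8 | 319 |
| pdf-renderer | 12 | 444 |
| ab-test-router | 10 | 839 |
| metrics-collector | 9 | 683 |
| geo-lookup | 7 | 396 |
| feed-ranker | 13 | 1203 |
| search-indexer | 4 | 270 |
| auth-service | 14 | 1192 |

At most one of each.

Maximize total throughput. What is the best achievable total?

3630

Ranking by ratio (throughput/GB): feed-ranker 92.54, auth-service 85.14, ab-test-router 83.90.
Greedy by ratio would take ab-test-router + feed-ranker + search-indexer + auth-service: 41 GB used, total 3504.
Dropping search-indexer frees 4 GB; slotting in geo-lookup (7 GB) lifts the total to 3630 at 44 GB.
No other feasible combination exceeds 3630.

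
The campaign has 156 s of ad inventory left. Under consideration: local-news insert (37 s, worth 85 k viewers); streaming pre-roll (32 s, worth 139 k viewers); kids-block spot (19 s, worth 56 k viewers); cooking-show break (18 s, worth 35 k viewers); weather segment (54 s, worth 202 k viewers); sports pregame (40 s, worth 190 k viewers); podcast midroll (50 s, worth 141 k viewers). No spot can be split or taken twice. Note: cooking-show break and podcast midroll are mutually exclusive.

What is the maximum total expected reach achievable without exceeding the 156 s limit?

587

Best packing: streaming pre-roll + kids-block spot + weather segment + sports pregame — 145 s, 587 total.
The closest alternative, streaming pre-roll + cooking-show break + weather segment + sports pregame, reaches only 566.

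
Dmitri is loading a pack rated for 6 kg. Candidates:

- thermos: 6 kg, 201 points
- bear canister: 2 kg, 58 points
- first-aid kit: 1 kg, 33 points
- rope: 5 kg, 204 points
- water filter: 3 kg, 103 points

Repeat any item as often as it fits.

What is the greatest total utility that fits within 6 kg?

237

Ranking by ratio (utility/kg): rope 40.80, water filter 34.33, thermos 33.50.
The ratio ordering already packs tightly: first-aid kit + rope, 6 kg, 237.
No other feasible combination exceeds 237.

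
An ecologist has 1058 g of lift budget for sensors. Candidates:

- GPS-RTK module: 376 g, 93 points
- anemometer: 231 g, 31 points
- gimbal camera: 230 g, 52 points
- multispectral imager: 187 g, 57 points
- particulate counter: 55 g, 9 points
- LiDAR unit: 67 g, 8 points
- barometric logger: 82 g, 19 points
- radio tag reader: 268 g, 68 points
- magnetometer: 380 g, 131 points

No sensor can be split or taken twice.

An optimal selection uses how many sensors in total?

4

The maximum data value within 1058 g is 300.
GPS-RTK module + multispectral imager + barometric logger + magnetometer hits 300 at 1025 g.
All optima have 4 sensors.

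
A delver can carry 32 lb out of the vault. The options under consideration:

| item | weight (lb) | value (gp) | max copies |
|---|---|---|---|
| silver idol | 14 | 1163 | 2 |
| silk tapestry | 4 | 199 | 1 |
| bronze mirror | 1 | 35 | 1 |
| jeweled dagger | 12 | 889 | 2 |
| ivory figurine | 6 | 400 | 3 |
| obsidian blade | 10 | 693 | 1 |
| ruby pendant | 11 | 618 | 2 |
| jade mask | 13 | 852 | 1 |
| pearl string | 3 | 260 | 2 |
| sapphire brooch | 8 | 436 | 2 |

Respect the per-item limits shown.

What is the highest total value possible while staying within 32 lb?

2621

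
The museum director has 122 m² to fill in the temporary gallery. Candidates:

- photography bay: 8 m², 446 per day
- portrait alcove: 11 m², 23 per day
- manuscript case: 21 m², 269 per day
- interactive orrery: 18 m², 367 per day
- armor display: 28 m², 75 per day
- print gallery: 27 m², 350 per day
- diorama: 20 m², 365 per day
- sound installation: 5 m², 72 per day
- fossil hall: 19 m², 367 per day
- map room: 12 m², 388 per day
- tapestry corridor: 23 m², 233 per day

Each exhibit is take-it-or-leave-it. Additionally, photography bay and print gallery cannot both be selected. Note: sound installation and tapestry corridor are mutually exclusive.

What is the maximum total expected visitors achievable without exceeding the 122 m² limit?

2435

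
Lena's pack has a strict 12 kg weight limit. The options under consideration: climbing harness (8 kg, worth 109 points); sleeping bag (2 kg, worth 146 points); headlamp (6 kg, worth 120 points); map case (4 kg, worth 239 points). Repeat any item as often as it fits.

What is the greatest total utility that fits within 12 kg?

876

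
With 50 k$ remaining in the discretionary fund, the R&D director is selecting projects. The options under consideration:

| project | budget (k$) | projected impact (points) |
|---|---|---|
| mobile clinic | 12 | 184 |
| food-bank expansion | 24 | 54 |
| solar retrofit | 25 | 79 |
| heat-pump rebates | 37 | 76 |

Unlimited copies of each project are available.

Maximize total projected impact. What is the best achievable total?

736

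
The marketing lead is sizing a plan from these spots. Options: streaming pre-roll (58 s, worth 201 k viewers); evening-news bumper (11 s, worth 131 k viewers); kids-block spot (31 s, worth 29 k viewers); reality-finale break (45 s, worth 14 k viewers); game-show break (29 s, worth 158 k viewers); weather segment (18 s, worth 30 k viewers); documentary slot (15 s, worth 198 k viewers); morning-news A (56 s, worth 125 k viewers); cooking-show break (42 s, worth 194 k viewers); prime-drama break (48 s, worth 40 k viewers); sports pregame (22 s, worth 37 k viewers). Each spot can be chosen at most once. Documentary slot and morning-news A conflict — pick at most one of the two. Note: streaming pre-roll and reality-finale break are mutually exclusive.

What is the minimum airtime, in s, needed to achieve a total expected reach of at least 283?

Minimise s subject to total expected reach ≥ 283.
evening-news bumper + documentary slot: 329 expected reach at 26 s.
No combination under 26 s hits 283.

26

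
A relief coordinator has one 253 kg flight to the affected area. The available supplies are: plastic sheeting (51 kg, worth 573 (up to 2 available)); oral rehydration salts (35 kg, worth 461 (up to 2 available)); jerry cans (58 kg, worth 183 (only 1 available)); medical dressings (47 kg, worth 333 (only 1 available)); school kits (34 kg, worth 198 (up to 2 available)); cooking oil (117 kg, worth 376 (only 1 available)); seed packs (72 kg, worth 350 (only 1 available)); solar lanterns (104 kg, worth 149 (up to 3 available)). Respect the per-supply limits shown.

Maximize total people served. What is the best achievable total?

By people served per kg: oral rehydration salts 13.17, plastic sheeting 11.24, medical dressings 7.09 lead.
Taking 2×plastic sheeting + 2×oral rehydration salts + medical dressings + school kits: 253 kg used, 2599 in people served.
That's the maximum — no swap from here does better than 2599.

2599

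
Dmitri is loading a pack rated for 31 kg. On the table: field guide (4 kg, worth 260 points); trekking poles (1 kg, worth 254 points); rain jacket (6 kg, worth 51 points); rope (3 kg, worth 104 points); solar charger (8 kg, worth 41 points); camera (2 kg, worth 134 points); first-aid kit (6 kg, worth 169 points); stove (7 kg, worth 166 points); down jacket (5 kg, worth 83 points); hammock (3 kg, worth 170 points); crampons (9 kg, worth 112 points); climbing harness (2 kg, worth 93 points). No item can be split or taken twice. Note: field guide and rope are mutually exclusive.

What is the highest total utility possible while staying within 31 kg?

1329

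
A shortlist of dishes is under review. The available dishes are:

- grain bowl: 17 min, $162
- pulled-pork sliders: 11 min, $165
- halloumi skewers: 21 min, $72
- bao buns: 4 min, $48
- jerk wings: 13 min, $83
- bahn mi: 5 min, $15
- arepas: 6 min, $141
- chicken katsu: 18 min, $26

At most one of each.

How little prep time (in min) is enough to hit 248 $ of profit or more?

Look for the lowest-prep combination reaching 248.
pulled-pork sliders + arepas reaches 306 using 17 min.
Any bundle with less than 17 min falls short of 248.

17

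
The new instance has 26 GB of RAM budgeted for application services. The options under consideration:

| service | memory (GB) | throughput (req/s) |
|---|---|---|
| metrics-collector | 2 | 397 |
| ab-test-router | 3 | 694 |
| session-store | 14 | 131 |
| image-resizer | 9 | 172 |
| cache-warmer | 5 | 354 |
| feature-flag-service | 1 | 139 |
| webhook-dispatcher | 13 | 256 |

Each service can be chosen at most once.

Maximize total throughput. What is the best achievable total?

1840

Density check — ab-test-router 231.33, metrics-collector 198.50, feature-flag-service 139.00 are the best per GB.
Taking metrics-collector + ab-test-router + cache-warmer + feature-flag-service + webhook-dispatcher: 24 GB used, 1840 in throughput.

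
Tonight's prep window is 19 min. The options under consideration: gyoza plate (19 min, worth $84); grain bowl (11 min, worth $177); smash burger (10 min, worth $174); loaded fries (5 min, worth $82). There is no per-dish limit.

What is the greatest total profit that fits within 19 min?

259

Density check — smash burger 17.40, loaded fries 16.40, grain bowl 16.09 are the best per min.
A density-first pass picks smash burger + loaded fries — 256 at 15 min.
Dropping smash burger frees 10 min; slotting in grain bowl (11 min) lifts the total to 259 at 16 min.
No other feasible combination exceeds 259.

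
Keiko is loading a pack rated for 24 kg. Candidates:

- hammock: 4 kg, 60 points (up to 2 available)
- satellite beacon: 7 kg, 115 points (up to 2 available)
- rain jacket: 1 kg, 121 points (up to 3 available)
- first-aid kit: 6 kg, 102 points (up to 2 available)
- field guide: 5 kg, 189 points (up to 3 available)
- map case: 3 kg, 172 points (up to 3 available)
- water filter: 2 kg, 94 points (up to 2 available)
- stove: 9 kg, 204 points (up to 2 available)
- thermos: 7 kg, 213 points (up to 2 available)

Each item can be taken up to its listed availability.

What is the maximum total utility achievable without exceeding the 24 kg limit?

1351

Filling by ratio: 3×rain jacket + field guide + 3×map case + 2×water filter for 1256, with 3 kg left unused.
The 2 kg tied up in water filter is better spent on field guide — total rises to 1351 (24 kg).
Every other selection either busts 24 kg or exceeds an availability limit or fails to beat 1351.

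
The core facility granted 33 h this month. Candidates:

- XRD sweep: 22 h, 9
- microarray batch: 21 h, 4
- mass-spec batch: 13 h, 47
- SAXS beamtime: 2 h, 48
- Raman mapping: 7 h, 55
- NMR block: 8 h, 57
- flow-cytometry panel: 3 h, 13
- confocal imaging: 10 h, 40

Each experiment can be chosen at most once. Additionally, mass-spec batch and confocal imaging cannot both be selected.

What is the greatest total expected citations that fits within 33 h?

By expected citations per h: SAXS beamtime 24.00, Raman mapping 7.86, NMR block 7.12, flow-cytometry panel 4.33 lead.
Greedy by ratio would take SAXS beamtime + Raman mapping + NMR block + flow-cytometry panel + confocal imaging: 30 h used, total 213.
Replace confocal imaging with mass-spec batch: the trade gains 7 net, giving 220 at 33 h.
Nothing else feasible within 33 h beats 220.

220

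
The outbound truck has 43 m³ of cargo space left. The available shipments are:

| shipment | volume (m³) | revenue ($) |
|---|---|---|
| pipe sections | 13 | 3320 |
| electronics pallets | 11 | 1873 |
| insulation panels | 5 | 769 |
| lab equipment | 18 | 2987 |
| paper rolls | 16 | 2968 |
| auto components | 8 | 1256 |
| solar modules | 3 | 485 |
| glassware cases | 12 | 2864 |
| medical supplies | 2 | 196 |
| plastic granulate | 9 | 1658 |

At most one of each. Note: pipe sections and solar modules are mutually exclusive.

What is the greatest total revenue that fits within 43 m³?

9348

The ratio ordering already packs tightly: pipe sections + paper rolls + glassware cases + medical supplies, 43 m³, 9348.
An exhaustive check of the 1024 subsets confirms 9348.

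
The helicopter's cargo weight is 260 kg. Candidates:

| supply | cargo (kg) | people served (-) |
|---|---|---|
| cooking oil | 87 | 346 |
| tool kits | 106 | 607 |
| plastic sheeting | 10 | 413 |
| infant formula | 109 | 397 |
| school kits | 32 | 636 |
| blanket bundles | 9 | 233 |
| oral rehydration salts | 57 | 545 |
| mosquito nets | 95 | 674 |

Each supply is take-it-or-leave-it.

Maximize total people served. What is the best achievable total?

2563

Taking the top-ratio supplies first gives plastic sheeting + school kits + blanket bundles + oral rehydration salts + mosquito nets for 2501 (203 kg).
Replace oral rehydration salts with tool kits: the trade gains 62 net, giving 2563 at 252 kg.
Every other selection either busts 260 kg or fails to beat 2563.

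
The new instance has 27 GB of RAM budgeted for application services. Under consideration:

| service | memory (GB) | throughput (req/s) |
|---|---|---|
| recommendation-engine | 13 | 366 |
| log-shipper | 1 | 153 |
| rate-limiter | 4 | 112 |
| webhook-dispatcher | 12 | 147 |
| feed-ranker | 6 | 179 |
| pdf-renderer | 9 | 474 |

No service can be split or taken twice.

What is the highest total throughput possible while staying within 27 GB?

A density-first pass picks log-shipper + rate-limiter + feed-ranker + pdf-renderer — 918 at 20 GB.
The 6 GB tied up in feed-ranker is better spent on recommendation-engine — total rises to 1105 (27 GB).

1105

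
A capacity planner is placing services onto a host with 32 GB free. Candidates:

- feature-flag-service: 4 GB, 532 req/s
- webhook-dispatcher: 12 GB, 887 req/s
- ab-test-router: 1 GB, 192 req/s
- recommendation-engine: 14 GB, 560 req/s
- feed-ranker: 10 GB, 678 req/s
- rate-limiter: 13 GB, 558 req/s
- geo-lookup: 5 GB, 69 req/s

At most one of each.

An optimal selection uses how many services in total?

Best achievable throughput is 2358.
For example feature-flag-service + webhook-dispatcher + ab-test-router + feed-ranker + geo-lookup achieves it, using 32 GB.
All optima have 5 services.

5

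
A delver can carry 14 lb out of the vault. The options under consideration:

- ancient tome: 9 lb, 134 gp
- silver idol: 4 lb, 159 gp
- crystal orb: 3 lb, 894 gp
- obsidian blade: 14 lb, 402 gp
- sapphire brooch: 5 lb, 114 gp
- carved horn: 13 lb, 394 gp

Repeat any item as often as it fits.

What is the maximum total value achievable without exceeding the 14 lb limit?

3576

4×crystal orb uses 12 of the 14 lb and totals 3576.
Every other selection either busts 14 lb or fails to beat 3576.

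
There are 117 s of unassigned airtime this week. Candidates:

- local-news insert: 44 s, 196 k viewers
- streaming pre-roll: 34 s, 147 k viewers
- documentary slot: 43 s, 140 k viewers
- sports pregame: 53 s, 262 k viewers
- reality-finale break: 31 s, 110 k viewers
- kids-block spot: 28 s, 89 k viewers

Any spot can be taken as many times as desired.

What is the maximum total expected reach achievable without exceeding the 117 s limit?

524

Ranking by ratio (expected reach/s): sports pregame 4.94, local-news insert 4.45, streaming pre-roll 4.32.
2×sports pregame uses 106 of the 117 s and totals 524.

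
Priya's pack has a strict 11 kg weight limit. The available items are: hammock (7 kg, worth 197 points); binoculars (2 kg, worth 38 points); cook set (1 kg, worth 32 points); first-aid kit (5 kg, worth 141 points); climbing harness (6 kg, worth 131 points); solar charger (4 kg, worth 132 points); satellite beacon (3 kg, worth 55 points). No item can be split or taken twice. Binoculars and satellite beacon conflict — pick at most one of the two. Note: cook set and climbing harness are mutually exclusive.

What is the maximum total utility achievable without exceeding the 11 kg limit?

Taking the top-ratio items first gives cook set + first-aid kit + solar charger for 305 (10 kg).
The 6 kg tied up in cook set and first-aid kit is better spent on hammock — total rises to 329 (11 kg).
The closest alternative, binoculars + first-aid kit + solar charger, reaches only 311.

329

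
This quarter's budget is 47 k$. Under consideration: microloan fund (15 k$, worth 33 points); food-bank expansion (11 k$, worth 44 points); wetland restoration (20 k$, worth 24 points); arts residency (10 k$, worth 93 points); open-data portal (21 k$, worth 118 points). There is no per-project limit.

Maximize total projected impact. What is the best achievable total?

372

4×arts residency uses 40 of the 47 k$ and totals 372.
Every other selection either busts 47 k$ or fails to beat 372.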